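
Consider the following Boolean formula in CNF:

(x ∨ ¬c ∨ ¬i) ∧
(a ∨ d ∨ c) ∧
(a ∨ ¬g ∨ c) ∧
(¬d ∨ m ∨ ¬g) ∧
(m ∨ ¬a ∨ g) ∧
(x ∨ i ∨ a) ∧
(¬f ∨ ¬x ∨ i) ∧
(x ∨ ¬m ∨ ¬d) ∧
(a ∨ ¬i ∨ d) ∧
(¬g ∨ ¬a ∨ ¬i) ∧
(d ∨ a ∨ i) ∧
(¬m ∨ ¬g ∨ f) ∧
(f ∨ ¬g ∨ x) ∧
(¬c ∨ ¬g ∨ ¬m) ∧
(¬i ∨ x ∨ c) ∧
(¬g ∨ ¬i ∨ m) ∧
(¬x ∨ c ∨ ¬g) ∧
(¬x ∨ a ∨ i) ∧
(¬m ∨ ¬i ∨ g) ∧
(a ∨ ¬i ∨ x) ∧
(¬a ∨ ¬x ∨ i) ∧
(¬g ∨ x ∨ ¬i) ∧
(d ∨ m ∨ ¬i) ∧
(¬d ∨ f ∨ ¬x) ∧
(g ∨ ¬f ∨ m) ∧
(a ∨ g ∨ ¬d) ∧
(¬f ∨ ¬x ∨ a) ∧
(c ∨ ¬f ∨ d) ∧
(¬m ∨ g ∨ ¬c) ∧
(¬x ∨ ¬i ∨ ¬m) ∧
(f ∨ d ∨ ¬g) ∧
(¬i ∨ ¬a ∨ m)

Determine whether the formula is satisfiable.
Yes

Yes, the formula is satisfiable.

One satisfying assignment is: i=False, g=False, d=False, m=True, f=False, x=False, a=True, c=False

Verification: With this assignment, all 32 clauses evaluate to true.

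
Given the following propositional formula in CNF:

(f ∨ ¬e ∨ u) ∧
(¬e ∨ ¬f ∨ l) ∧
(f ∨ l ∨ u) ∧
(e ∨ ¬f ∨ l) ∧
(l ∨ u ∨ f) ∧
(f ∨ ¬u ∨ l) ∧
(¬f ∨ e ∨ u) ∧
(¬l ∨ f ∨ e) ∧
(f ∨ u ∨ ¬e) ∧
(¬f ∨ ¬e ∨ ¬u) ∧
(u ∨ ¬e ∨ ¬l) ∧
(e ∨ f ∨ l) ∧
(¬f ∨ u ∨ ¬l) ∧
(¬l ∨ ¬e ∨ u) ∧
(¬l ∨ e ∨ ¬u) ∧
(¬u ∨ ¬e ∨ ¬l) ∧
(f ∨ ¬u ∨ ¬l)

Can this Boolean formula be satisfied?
No

No, the formula is not satisfiable.

No assignment of truth values to the variables can make all 17 clauses true simultaneously.

The formula is UNSAT (unsatisfiable).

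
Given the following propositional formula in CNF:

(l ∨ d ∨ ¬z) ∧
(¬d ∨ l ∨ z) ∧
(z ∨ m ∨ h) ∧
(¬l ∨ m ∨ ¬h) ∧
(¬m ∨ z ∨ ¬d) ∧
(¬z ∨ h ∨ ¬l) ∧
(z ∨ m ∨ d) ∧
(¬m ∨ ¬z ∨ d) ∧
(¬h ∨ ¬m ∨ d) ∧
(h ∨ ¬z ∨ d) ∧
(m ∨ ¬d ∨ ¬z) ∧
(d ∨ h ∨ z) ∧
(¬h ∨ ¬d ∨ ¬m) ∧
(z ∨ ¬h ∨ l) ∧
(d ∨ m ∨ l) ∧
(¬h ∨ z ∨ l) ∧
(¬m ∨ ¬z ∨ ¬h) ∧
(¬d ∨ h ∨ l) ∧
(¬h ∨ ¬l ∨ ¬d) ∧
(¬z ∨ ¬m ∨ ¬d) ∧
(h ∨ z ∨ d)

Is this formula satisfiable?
No

No, the formula is not satisfiable.

No assignment of truth values to the variables can make all 21 clauses true simultaneously.

The formula is UNSAT (unsatisfiable).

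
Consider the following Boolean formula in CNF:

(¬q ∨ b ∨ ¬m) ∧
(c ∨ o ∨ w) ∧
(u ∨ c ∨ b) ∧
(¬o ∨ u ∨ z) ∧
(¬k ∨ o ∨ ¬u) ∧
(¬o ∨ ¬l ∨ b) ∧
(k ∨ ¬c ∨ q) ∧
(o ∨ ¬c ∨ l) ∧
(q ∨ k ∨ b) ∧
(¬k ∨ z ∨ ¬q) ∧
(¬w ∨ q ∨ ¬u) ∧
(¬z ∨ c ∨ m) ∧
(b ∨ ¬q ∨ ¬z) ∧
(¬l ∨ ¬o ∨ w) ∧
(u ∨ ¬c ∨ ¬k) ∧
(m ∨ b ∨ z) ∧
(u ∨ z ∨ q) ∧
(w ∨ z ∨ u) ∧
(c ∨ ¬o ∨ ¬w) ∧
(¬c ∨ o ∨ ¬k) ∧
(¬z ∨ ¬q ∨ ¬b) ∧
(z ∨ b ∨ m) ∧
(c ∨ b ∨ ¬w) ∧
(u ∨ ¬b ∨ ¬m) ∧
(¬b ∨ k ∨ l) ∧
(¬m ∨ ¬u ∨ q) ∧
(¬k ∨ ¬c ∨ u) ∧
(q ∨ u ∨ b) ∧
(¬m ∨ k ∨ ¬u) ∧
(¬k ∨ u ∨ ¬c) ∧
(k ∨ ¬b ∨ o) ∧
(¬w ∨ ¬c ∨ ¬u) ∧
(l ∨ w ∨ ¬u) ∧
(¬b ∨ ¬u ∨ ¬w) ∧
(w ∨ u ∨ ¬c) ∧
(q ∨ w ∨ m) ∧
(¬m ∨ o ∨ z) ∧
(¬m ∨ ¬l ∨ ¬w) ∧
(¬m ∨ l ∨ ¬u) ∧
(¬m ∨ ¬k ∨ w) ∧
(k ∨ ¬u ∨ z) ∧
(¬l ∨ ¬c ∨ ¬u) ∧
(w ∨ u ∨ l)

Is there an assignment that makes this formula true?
No

No, the formula is not satisfiable.

No assignment of truth values to the variables can make all 43 clauses true simultaneously.

The formula is UNSAT (unsatisfiable).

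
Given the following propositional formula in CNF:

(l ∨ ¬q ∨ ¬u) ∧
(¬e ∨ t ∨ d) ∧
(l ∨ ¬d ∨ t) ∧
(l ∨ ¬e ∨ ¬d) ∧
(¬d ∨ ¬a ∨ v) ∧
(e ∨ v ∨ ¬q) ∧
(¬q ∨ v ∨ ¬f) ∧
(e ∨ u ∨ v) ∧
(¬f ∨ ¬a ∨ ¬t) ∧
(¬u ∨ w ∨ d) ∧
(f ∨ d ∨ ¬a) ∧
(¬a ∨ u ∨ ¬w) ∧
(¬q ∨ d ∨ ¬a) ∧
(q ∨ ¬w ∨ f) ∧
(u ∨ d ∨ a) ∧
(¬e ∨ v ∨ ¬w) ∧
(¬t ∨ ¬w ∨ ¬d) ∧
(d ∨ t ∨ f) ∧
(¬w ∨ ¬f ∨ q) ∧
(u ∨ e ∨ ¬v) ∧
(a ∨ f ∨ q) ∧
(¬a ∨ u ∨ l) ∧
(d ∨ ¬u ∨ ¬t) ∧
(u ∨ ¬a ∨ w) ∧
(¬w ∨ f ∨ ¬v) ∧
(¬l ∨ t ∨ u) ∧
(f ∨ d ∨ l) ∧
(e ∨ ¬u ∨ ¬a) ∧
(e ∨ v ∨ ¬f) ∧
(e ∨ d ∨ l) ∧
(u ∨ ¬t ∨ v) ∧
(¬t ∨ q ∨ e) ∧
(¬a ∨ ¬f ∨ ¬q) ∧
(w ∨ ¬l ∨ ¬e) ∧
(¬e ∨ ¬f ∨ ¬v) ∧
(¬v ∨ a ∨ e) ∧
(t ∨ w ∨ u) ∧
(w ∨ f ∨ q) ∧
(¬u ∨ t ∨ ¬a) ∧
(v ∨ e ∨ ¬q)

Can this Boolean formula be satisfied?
No

No, the formula is not satisfiable.

No assignment of truth values to the variables can make all 40 clauses true simultaneously.

The formula is UNSAT (unsatisfiable).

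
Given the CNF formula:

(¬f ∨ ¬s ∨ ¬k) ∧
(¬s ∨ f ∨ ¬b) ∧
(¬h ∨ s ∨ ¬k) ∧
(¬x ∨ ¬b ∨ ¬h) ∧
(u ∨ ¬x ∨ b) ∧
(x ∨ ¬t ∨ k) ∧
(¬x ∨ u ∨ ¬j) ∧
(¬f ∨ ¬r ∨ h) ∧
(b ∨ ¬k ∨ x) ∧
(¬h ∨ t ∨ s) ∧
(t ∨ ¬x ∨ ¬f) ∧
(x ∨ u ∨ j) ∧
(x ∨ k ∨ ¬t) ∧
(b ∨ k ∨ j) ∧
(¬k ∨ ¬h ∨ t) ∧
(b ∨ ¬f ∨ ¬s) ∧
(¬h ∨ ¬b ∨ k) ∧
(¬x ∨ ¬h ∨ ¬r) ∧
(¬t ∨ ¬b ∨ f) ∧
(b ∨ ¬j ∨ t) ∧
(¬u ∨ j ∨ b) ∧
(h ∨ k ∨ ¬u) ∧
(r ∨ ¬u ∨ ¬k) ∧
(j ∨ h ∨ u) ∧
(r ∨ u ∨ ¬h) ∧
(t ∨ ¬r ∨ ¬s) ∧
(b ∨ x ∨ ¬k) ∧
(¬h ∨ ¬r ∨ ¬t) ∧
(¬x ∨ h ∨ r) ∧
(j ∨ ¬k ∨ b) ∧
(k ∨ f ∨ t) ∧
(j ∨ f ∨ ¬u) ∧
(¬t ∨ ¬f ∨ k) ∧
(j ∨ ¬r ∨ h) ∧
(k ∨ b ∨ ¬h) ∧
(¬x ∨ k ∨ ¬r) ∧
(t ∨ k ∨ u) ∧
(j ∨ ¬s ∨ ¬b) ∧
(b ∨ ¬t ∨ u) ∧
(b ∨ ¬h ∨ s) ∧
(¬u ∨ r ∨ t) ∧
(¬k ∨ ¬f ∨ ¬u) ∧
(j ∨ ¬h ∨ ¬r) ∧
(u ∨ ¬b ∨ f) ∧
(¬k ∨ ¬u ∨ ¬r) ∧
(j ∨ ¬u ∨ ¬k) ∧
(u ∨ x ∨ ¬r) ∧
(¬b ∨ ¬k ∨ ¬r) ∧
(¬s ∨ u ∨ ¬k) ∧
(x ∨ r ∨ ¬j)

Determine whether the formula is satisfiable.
No

No, the formula is not satisfiable.

No assignment of truth values to the variables can make all 50 clauses true simultaneously.

The formula is UNSAT (unsatisfiable).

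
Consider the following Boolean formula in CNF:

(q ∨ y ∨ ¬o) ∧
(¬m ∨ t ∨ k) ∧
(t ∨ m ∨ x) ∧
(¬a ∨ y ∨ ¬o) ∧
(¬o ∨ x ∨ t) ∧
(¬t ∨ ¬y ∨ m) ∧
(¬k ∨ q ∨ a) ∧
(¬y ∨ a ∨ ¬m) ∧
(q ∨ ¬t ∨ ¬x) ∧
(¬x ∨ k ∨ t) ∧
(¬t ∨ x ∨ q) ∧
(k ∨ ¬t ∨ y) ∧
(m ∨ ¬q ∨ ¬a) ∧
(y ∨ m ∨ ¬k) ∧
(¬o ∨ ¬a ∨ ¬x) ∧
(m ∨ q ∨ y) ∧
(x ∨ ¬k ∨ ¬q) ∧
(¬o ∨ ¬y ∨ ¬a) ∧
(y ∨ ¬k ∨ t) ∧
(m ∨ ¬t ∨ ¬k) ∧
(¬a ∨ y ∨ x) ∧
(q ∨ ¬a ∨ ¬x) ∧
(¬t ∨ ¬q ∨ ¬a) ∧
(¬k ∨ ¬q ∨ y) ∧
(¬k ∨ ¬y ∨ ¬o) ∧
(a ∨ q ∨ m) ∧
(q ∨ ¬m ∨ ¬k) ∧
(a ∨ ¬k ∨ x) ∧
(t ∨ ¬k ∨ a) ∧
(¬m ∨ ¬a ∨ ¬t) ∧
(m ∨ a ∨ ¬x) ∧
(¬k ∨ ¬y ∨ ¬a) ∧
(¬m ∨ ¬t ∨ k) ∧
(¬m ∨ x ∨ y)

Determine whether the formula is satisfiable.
No

No, the formula is not satisfiable.

No assignment of truth values to the variables can make all 34 clauses true simultaneously.

The formula is UNSAT (unsatisfiable).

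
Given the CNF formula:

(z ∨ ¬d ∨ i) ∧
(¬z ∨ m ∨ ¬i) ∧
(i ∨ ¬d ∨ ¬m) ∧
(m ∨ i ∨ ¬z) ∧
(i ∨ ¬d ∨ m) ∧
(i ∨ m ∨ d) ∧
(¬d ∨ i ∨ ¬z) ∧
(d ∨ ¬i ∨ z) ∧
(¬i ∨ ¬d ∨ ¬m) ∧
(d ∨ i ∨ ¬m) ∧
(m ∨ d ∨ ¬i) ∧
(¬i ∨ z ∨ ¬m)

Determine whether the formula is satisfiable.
Yes

Yes, the formula is satisfiable.

One satisfying assignment is: z=False, m=False, d=True, i=True

Verification: With this assignment, all 12 clauses evaluate to true.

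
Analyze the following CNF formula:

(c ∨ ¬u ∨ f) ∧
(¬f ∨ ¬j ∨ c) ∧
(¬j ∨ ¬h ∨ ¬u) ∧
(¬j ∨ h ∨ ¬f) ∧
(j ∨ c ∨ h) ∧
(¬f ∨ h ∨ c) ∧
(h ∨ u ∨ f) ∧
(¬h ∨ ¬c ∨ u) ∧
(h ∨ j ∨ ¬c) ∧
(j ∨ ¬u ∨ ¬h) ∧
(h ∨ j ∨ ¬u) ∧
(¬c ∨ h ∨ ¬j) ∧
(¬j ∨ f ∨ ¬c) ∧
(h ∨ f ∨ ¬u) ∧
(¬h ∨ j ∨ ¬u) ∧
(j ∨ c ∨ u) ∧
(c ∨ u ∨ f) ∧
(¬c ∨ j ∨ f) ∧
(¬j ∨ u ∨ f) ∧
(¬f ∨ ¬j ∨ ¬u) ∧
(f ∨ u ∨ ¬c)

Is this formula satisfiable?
No

No, the formula is not satisfiable.

No assignment of truth values to the variables can make all 21 clauses true simultaneously.

The formula is UNSAT (unsatisfiable).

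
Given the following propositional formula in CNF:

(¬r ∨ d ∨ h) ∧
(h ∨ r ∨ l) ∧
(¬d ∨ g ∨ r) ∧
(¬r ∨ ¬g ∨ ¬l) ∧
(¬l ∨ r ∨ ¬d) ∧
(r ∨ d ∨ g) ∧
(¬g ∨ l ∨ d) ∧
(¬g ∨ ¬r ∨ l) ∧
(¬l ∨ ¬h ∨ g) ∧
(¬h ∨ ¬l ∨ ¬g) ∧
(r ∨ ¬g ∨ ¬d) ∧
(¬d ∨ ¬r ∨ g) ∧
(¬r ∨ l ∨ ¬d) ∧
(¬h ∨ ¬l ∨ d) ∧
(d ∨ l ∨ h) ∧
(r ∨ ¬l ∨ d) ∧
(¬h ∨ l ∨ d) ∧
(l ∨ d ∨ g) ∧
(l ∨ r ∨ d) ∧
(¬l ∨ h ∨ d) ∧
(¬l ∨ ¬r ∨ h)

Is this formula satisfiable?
No

No, the formula is not satisfiable.

No assignment of truth values to the variables can make all 21 clauses true simultaneously.

The formula is UNSAT (unsatisfiable).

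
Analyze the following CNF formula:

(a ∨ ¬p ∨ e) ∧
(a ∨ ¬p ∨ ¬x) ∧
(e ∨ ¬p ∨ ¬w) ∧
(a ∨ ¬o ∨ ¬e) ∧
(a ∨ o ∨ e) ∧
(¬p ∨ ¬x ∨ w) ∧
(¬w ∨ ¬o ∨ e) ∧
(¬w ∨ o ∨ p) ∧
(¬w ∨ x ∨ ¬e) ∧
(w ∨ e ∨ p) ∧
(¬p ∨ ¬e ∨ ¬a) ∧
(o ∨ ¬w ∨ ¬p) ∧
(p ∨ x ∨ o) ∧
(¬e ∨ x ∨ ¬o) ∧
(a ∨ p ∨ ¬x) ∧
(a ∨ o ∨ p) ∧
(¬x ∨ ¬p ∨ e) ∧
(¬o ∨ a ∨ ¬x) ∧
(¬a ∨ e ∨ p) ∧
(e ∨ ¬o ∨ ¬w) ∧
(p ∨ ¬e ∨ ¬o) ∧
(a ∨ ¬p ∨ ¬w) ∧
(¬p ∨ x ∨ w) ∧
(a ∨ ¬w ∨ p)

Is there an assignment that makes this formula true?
Yes

Yes, the formula is satisfiable.

One satisfying assignment is: x=True, p=False, o=False, w=False, e=True, a=True

Verification: With this assignment, all 24 clauses evaluate to true.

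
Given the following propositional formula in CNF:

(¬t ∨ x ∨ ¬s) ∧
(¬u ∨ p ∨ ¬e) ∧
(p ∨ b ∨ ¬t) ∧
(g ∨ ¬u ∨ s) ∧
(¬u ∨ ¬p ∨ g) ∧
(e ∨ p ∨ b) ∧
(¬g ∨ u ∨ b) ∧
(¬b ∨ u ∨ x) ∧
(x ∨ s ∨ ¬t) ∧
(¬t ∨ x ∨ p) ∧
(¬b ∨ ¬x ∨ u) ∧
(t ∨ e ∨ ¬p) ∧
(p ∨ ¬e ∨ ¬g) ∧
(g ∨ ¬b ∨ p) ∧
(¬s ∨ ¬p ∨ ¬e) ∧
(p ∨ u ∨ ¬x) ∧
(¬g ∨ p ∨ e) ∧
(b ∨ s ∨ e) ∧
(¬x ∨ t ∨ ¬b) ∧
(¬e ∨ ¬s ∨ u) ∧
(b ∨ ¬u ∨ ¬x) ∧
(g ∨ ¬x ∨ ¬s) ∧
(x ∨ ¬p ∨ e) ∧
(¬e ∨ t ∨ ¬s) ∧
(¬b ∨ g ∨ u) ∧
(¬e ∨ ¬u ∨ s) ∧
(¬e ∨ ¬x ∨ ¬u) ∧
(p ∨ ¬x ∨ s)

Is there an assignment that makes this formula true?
Yes

Yes, the formula is satisfiable.

One satisfying assignment is: s=False, x=True, e=True, u=False, b=False, p=True, g=False, t=True

Verification: With this assignment, all 28 clauses evaluate to true.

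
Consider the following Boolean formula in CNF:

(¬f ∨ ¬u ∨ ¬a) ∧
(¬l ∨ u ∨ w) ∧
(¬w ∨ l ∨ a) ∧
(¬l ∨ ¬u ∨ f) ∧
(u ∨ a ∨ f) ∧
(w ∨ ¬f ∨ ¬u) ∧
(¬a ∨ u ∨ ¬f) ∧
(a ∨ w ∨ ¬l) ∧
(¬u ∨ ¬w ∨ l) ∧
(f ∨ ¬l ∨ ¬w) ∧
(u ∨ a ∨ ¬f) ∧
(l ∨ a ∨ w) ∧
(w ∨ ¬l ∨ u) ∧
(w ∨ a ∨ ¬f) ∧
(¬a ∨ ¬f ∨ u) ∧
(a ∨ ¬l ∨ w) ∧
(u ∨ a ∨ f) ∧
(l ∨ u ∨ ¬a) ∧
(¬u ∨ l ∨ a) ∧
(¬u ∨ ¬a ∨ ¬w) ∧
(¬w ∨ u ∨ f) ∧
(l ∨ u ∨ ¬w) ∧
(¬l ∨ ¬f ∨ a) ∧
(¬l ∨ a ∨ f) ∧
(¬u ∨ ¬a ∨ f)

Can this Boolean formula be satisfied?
No

No, the formula is not satisfiable.

No assignment of truth values to the variables can make all 25 clauses true simultaneously.

The formula is UNSAT (unsatisfiable).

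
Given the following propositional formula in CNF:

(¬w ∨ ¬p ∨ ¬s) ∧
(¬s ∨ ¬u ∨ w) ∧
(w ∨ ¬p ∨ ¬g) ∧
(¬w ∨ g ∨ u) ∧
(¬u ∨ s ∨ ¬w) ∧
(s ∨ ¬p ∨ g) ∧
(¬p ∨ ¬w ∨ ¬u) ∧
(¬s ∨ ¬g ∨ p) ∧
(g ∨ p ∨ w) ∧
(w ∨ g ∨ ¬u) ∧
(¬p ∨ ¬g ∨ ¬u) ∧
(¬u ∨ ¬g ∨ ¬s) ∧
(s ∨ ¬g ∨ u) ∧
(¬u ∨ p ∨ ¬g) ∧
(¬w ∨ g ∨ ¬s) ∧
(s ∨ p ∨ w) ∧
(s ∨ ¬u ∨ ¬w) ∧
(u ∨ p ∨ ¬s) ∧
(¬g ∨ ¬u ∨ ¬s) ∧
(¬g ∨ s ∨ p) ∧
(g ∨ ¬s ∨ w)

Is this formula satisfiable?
No

No, the formula is not satisfiable.

No assignment of truth values to the variables can make all 21 clauses true simultaneously.

The formula is UNSAT (unsatisfiable).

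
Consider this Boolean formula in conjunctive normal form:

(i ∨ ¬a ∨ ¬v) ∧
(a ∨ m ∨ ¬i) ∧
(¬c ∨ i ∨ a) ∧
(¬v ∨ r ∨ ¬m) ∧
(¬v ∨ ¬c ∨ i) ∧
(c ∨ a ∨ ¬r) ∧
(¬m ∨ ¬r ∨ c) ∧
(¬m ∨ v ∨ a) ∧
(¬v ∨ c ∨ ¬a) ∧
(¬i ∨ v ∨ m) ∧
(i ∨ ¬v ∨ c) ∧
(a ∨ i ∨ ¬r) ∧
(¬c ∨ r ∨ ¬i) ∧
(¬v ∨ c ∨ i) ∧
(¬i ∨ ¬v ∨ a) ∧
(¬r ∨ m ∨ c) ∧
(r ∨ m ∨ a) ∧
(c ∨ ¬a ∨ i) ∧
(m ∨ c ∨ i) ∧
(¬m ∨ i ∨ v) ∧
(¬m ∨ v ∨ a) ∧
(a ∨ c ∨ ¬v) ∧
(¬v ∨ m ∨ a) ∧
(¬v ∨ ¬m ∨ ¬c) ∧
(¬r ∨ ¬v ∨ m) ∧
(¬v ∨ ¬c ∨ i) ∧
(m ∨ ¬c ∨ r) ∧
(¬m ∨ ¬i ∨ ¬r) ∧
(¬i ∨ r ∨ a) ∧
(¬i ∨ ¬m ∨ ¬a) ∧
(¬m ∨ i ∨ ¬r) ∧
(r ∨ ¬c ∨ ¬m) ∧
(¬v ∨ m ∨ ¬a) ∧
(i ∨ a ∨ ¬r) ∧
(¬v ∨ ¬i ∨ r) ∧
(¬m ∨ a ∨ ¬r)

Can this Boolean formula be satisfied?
Yes

Yes, the formula is satisfiable.

One satisfying assignment is: a=True, i=False, c=True, m=False, r=True, v=False

Verification: With this assignment, all 36 clauses evaluate to true.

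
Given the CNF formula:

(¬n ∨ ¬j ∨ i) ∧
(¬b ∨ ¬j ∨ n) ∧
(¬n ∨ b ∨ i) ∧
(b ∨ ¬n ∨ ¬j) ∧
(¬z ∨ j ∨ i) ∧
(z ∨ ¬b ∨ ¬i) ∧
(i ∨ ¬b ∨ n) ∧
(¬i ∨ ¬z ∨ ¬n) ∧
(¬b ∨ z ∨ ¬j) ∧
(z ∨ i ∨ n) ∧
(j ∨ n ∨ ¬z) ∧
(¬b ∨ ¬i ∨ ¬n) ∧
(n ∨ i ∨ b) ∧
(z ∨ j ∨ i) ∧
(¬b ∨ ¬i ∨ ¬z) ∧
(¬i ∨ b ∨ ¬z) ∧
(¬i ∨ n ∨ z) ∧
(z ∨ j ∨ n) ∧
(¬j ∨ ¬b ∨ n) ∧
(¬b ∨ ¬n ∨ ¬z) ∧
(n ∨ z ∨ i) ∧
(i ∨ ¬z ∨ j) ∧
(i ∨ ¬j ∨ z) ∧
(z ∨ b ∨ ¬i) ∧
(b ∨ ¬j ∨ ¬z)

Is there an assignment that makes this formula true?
No

No, the formula is not satisfiable.

No assignment of truth values to the variables can make all 25 clauses true simultaneously.

The formula is UNSAT (unsatisfiable).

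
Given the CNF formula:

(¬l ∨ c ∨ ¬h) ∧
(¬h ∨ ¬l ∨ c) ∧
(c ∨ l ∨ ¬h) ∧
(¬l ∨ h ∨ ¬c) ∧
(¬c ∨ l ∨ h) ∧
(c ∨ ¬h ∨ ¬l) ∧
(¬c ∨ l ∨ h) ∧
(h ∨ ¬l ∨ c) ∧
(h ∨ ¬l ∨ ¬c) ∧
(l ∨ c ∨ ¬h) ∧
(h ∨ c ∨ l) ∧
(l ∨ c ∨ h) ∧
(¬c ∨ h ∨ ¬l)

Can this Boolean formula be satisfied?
Yes

Yes, the formula is satisfiable.

One satisfying assignment is: c=True, h=True, l=True

Verification: With this assignment, all 13 clauses evaluate to true.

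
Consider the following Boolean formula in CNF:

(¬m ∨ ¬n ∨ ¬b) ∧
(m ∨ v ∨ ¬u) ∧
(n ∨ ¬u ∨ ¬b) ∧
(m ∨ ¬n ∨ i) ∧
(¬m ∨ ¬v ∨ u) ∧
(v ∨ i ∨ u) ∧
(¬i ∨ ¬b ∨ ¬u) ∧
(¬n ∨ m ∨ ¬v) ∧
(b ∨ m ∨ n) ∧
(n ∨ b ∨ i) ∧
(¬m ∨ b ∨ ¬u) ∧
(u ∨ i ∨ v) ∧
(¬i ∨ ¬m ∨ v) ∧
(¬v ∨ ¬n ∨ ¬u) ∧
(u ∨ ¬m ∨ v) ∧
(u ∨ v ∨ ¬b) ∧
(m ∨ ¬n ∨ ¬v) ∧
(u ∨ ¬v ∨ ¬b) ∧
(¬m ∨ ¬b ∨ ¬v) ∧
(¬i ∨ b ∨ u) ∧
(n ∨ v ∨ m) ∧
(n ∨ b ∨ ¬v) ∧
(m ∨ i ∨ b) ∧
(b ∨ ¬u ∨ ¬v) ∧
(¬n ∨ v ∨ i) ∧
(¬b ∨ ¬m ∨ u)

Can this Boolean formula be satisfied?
No

No, the formula is not satisfiable.

No assignment of truth values to the variables can make all 26 clauses true simultaneously.

The formula is UNSAT (unsatisfiable).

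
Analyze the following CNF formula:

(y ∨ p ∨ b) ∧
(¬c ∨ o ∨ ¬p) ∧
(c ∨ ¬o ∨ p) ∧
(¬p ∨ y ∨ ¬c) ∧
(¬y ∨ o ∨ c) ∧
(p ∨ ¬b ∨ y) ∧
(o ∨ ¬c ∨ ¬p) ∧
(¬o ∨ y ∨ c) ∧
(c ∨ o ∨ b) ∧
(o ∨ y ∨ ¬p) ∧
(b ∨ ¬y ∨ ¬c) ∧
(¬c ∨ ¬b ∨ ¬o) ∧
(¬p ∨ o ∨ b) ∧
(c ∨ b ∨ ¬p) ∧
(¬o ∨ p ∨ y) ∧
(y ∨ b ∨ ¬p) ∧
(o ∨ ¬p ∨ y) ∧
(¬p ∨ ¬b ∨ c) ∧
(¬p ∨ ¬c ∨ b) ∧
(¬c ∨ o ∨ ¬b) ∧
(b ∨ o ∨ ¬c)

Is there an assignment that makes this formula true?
No

No, the formula is not satisfiable.

No assignment of truth values to the variables can make all 21 clauses true simultaneously.

The formula is UNSAT (unsatisfiable).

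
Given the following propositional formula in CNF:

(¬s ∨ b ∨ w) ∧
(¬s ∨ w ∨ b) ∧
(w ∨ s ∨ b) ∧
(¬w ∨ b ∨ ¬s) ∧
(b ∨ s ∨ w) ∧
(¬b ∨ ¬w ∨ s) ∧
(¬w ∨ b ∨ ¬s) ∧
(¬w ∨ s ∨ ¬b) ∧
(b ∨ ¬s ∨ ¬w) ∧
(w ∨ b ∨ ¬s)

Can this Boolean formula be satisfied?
Yes

Yes, the formula is satisfiable.

One satisfying assignment is: b=False, s=False, w=True

Verification: With this assignment, all 10 clauses evaluate to true.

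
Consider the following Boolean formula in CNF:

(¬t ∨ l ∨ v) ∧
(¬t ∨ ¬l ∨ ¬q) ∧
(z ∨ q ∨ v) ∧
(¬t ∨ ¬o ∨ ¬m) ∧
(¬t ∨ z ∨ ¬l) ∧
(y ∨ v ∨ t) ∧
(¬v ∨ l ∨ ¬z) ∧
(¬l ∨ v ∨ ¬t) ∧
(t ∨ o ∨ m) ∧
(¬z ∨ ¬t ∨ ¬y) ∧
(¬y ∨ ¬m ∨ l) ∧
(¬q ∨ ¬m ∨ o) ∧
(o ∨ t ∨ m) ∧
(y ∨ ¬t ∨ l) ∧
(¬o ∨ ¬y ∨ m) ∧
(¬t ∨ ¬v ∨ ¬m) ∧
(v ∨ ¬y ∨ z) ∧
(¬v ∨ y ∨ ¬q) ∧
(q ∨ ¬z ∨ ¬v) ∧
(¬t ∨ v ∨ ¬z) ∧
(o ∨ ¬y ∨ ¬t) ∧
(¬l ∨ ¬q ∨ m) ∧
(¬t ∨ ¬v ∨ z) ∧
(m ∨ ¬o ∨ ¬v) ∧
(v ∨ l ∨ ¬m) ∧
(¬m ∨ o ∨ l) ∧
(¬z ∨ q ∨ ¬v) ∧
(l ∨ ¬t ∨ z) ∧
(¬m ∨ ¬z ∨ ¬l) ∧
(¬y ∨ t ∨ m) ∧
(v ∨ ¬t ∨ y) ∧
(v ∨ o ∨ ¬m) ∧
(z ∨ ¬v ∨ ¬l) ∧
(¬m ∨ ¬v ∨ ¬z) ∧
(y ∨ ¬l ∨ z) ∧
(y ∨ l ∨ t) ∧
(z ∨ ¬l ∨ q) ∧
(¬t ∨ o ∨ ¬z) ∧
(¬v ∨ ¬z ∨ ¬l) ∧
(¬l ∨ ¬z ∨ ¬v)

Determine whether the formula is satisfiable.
No

No, the formula is not satisfiable.

No assignment of truth values to the variables can make all 40 clauses true simultaneously.

The formula is UNSAT (unsatisfiable).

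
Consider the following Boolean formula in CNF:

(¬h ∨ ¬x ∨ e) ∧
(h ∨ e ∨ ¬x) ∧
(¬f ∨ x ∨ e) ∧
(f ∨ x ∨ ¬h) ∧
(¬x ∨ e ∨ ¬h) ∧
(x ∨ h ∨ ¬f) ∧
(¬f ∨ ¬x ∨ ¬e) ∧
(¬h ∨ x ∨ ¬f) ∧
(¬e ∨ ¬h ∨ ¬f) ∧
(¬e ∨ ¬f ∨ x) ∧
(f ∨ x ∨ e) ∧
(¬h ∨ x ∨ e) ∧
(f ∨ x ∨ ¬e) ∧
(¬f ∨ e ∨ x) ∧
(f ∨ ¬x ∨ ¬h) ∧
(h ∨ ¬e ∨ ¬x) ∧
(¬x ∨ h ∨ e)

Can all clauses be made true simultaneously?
No

No, the formula is not satisfiable.

No assignment of truth values to the variables can make all 17 clauses true simultaneously.

The formula is UNSAT (unsatisfiable).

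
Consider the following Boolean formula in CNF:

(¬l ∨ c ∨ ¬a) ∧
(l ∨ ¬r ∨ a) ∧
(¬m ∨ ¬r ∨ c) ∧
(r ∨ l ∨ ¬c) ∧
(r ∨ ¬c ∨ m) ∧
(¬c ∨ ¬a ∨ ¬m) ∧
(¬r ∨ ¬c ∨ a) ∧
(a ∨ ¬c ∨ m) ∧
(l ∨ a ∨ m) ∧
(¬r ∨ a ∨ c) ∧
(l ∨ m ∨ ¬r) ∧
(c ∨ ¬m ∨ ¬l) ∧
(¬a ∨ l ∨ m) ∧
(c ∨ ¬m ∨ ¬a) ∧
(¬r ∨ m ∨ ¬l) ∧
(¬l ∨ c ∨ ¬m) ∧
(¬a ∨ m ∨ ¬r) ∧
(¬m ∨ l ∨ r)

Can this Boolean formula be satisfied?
Yes

Yes, the formula is satisfiable.

One satisfying assignment is: m=False, r=False, l=True, c=False, a=False

Verification: With this assignment, all 18 clauses evaluate to true.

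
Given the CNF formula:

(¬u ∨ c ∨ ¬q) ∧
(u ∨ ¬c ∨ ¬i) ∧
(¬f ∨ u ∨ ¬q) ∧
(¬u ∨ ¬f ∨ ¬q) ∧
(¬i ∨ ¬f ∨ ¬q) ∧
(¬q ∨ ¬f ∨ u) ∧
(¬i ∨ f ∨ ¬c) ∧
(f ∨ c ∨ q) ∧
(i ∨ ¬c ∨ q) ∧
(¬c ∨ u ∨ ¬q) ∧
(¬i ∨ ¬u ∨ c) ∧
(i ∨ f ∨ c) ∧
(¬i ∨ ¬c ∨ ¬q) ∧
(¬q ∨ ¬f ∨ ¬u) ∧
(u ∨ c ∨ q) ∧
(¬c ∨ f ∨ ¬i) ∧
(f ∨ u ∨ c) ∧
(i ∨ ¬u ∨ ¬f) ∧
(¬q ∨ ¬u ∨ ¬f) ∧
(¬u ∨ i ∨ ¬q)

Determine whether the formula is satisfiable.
Yes

Yes, the formula is satisfiable.

One satisfying assignment is: c=True, q=False, i=True, u=True, f=True

Verification: With this assignment, all 20 clauses evaluate to true.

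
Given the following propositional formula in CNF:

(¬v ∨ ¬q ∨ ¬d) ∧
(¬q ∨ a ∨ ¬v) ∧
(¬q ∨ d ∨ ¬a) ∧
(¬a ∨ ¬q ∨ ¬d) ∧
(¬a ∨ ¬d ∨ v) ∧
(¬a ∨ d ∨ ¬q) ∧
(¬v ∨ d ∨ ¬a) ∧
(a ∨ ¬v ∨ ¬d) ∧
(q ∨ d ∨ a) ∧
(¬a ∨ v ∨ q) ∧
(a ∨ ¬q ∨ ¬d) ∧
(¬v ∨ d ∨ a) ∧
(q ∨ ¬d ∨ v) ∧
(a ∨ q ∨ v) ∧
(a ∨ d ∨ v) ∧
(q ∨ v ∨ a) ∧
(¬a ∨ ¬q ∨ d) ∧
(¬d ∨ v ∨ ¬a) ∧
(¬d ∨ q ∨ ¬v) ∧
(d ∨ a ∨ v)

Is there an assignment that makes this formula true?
No

No, the formula is not satisfiable.

No assignment of truth values to the variables can make all 20 clauses true simultaneously.

The formula is UNSAT (unsatisfiable).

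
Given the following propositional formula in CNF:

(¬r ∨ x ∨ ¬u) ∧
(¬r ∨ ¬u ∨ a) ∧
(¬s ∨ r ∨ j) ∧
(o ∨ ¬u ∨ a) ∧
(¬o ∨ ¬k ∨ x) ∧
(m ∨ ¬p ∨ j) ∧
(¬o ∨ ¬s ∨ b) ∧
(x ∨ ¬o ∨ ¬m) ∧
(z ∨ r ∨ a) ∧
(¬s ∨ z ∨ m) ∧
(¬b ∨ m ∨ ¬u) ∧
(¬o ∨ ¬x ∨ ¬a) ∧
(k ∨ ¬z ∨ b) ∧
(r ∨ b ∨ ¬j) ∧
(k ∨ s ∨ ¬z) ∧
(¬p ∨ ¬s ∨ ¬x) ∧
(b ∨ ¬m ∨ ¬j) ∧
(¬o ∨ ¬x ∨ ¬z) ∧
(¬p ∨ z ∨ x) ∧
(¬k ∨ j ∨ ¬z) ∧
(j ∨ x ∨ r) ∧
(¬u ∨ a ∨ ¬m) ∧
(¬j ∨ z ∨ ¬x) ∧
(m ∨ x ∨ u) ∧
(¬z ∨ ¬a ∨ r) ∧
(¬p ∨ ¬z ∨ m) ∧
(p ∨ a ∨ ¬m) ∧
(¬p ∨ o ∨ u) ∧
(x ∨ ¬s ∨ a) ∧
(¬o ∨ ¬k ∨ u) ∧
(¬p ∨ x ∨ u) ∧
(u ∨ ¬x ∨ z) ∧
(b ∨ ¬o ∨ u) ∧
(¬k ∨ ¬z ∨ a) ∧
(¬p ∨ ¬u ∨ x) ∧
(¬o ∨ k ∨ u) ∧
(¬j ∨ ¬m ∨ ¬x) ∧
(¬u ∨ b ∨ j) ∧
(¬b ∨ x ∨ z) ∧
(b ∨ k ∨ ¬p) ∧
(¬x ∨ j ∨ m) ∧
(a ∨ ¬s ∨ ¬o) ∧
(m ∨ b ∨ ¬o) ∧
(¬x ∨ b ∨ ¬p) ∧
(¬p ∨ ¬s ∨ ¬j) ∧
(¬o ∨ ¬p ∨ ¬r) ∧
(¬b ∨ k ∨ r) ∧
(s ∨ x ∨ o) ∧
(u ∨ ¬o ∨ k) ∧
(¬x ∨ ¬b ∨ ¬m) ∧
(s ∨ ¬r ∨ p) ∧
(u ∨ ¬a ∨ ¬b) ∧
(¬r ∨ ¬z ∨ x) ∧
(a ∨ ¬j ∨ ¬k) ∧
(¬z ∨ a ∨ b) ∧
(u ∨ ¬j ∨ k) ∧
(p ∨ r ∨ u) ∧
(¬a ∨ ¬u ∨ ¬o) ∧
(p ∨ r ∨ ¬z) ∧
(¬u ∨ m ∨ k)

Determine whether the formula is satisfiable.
Yes

Yes, the formula is satisfiable.

One satisfying assignment is: b=False, m=True, k=False, s=True, z=False, p=False, u=False, r=True, a=True, j=False, x=False, o=False

Verification: With this assignment, all 60 clauses evaluate to true.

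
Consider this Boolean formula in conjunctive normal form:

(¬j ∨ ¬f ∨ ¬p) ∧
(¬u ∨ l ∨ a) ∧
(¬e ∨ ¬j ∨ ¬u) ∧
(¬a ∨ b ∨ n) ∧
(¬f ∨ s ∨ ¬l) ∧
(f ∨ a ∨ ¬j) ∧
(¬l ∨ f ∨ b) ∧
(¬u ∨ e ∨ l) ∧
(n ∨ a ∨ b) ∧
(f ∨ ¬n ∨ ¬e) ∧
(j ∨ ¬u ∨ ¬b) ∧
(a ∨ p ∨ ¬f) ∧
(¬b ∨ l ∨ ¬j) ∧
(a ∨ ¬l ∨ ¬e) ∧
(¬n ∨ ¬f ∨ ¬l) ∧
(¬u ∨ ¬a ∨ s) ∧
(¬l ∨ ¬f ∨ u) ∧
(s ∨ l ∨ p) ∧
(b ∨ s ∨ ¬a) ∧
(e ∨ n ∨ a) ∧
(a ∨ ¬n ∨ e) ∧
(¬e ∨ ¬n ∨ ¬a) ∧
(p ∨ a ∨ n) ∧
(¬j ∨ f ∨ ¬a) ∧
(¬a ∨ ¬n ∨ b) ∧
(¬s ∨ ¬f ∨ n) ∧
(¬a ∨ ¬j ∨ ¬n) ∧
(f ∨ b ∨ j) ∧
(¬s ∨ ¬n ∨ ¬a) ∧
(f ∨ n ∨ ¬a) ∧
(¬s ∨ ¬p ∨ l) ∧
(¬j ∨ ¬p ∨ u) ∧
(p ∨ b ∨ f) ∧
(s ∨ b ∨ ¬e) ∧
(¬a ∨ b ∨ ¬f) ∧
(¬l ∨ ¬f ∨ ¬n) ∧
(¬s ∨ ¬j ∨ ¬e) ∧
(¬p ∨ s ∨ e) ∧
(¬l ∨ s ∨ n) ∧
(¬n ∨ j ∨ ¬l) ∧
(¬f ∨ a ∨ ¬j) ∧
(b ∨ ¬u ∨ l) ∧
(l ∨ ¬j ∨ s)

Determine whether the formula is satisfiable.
Yes

Yes, the formula is satisfiable.

One satisfying assignment is: e=True, f=True, s=False, n=False, a=False, l=False, u=False, p=True, j=False, b=True

Verification: With this assignment, all 43 clauses evaluate to true.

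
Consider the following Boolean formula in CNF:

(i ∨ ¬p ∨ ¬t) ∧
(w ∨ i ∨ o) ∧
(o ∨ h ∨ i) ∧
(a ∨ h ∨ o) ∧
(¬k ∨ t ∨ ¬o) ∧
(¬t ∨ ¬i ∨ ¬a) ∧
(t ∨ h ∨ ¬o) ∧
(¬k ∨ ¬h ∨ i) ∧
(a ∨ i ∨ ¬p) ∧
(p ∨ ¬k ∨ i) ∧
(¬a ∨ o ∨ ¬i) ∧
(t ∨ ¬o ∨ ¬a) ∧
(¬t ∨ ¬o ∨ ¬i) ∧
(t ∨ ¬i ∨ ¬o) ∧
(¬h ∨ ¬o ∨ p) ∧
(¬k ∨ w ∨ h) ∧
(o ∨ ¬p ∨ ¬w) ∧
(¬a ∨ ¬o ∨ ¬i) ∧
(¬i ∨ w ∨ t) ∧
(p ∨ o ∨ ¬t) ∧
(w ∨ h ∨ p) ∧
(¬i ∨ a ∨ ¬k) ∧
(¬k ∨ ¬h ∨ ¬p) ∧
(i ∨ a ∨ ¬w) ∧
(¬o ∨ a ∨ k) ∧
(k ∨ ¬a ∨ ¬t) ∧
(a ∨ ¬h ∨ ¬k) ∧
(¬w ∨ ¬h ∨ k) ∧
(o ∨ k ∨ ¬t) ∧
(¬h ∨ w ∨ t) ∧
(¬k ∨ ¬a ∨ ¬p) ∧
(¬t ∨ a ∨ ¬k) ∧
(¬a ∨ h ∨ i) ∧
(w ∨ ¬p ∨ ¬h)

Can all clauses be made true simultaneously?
No

No, the formula is not satisfiable.

No assignment of truth values to the variables can make all 34 clauses true simultaneously.

The formula is UNSAT (unsatisfiable).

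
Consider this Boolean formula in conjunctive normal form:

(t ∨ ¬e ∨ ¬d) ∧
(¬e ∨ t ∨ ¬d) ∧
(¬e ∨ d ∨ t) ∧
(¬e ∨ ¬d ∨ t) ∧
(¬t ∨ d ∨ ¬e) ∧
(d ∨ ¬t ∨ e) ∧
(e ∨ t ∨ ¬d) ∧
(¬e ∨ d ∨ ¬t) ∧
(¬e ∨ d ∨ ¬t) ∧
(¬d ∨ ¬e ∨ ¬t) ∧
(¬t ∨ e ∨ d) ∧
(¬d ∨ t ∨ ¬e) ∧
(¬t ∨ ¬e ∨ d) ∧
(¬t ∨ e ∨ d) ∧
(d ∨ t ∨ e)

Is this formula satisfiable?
Yes

Yes, the formula is satisfiable.

One satisfying assignment is: t=True, e=False, d=True

Verification: With this assignment, all 15 clauses evaluate to true.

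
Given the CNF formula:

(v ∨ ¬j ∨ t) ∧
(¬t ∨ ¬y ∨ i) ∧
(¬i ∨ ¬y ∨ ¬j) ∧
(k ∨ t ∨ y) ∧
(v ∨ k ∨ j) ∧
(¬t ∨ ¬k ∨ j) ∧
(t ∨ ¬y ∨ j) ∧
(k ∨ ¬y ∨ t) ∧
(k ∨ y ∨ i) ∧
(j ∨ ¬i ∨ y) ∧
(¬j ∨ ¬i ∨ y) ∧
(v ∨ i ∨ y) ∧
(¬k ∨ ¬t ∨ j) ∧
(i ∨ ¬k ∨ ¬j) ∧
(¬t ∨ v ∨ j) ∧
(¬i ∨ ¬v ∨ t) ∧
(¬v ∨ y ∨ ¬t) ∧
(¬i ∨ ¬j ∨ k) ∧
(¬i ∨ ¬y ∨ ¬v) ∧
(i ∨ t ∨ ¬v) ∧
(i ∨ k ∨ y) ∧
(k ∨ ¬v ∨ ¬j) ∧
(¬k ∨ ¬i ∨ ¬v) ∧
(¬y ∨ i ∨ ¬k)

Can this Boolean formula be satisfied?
No

No, the formula is not satisfiable.

No assignment of truth values to the variables can make all 24 clauses true simultaneously.

The formula is UNSAT (unsatisfiable).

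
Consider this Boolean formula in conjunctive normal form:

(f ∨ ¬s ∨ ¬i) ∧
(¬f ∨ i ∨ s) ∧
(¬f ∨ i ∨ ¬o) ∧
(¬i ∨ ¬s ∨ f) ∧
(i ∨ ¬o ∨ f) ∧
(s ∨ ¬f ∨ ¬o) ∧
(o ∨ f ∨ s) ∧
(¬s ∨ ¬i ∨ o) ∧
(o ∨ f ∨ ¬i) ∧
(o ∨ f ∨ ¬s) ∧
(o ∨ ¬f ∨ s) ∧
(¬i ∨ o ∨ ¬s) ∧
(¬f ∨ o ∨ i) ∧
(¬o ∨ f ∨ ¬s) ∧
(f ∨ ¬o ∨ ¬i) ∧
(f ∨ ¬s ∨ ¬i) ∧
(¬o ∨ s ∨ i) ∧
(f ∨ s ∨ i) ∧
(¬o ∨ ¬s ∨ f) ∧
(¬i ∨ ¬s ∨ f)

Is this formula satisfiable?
Yes

Yes, the formula is satisfiable.

One satisfying assignment is: s=True, f=True, o=True, i=True

Verification: With this assignment, all 20 clauses evaluate to true.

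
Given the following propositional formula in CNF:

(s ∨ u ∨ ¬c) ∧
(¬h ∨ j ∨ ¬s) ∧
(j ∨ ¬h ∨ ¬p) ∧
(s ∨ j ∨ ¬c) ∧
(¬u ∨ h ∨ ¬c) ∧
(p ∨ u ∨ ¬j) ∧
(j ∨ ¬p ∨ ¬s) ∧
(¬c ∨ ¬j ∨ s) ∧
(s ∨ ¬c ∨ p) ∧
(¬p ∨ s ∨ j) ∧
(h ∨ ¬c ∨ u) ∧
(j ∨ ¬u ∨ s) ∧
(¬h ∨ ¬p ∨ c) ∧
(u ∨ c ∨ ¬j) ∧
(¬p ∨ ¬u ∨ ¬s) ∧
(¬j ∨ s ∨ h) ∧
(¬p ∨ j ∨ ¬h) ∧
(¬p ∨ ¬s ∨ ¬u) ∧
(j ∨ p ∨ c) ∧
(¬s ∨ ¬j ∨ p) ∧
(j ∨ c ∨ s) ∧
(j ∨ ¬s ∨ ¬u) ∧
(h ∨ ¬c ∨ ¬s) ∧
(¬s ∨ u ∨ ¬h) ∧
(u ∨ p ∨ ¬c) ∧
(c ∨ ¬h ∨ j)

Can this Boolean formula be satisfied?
Yes

Yes, the formula is satisfiable.

One satisfying assignment is: h=True, u=True, c=False, p=False, j=True, s=False

Verification: With this assignment, all 26 clauses evaluate to true.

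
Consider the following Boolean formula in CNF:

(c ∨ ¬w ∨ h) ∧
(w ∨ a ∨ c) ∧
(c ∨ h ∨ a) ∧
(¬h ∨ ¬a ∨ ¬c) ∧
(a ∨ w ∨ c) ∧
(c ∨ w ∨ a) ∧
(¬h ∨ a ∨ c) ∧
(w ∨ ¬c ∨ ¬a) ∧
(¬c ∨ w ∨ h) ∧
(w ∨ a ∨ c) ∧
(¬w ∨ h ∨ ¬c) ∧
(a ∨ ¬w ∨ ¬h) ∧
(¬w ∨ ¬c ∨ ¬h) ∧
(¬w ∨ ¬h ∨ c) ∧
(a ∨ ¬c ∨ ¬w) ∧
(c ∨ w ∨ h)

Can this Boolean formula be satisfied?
Yes

Yes, the formula is satisfiable.

One satisfying assignment is: a=False, w=False, c=True, h=True

Verification: With this assignment, all 16 clauses evaluate to true.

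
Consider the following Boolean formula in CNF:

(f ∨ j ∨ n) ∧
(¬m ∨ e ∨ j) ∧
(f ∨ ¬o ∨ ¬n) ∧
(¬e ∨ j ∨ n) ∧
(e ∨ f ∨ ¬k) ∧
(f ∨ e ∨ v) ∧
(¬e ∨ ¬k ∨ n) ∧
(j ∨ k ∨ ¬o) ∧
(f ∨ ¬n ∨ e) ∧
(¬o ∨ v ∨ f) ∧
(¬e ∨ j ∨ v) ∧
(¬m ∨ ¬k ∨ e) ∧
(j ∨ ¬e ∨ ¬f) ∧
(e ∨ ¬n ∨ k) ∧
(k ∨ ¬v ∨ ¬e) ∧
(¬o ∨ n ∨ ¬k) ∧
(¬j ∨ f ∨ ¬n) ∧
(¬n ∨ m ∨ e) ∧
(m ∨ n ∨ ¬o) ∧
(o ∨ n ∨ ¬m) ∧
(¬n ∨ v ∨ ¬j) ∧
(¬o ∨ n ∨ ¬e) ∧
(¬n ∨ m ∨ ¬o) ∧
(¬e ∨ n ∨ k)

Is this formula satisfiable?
Yes

Yes, the formula is satisfiable.

One satisfying assignment is: e=False, v=False, o=False, k=False, n=False, m=False, f=True, j=False

Verification: With this assignment, all 24 clauses evaluate to true.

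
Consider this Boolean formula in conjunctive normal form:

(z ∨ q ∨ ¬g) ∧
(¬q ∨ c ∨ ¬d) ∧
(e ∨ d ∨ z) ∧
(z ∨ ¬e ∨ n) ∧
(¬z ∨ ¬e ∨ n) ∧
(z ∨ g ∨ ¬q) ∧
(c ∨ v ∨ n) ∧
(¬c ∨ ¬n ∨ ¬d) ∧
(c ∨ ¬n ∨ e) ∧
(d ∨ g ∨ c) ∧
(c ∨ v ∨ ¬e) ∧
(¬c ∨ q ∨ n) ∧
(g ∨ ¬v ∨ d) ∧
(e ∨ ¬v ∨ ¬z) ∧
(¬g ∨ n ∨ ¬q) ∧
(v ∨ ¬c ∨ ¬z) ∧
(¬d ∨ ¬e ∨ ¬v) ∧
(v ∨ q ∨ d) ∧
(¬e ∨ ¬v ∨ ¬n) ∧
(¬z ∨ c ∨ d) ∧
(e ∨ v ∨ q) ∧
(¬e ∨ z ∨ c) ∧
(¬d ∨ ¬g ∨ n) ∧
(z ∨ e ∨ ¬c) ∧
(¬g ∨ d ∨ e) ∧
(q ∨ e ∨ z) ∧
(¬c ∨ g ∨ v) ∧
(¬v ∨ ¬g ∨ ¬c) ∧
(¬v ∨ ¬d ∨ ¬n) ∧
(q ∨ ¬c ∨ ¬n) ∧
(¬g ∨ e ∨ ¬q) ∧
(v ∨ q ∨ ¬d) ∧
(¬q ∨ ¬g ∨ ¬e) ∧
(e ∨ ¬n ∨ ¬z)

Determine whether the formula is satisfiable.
No

No, the formula is not satisfiable.

No assignment of truth values to the variables can make all 34 clauses true simultaneously.

The formula is UNSAT (unsatisfiable).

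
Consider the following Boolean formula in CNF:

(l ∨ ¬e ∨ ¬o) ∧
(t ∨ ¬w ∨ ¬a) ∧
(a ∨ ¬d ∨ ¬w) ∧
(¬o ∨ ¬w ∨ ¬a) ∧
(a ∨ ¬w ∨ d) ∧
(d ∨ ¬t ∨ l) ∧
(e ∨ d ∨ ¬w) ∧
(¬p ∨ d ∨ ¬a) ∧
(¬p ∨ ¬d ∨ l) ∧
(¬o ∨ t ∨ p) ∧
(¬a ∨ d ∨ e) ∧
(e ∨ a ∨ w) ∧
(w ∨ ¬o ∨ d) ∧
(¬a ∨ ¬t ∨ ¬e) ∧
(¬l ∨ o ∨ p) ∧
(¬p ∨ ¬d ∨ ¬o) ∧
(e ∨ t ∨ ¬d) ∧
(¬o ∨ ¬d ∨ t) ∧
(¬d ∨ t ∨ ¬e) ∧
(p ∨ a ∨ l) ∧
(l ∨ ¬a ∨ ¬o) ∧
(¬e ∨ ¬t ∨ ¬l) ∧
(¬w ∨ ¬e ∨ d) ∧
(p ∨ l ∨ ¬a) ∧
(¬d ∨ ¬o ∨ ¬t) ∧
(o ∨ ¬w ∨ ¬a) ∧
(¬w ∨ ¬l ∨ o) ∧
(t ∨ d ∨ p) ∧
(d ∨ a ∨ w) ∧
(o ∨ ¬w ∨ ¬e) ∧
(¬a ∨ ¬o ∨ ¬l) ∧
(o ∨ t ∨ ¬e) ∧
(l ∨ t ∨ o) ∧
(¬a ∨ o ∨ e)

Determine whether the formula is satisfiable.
No

No, the formula is not satisfiable.

No assignment of truth values to the variables can make all 34 clauses true simultaneously.

The formula is UNSAT (unsatisfiable).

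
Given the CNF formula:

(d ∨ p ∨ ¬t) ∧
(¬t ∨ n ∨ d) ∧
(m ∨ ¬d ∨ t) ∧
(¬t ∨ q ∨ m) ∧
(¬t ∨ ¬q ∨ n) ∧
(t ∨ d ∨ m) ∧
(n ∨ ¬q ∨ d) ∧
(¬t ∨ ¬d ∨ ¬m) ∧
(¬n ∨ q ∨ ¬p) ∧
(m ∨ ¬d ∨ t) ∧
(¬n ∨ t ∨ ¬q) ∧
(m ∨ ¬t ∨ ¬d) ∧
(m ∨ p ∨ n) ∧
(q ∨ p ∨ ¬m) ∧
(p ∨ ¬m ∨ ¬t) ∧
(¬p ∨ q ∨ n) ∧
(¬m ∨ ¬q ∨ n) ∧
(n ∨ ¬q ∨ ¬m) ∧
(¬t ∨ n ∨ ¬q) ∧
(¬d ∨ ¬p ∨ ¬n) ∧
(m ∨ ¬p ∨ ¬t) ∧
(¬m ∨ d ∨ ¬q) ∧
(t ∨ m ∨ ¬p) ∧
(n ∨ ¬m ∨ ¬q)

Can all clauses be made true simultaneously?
No

No, the formula is not satisfiable.

No assignment of truth values to the variables can make all 24 clauses true simultaneously.

The formula is UNSAT (unsatisfiable).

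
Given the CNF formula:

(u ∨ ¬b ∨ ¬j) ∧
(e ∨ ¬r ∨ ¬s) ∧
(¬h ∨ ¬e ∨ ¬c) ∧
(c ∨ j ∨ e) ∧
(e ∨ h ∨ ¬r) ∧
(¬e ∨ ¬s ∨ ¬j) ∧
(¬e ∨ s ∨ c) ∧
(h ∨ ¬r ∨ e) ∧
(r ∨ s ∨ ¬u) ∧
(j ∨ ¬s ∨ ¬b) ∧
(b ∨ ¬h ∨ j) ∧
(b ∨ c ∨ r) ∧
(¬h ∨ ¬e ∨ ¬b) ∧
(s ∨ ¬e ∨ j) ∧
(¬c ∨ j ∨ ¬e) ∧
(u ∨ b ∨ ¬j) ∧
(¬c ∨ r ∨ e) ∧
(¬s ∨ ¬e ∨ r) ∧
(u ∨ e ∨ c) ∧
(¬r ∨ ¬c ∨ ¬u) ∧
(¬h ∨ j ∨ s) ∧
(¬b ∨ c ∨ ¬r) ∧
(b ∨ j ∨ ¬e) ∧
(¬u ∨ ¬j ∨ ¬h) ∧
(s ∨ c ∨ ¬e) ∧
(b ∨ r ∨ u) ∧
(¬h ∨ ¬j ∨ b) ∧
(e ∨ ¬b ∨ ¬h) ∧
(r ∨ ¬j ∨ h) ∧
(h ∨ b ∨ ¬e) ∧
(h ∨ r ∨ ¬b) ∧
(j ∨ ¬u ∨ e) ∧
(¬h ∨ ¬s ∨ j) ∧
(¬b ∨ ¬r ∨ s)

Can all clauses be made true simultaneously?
No

No, the formula is not satisfiable.

No assignment of truth values to the variables can make all 34 clauses true simultaneously.

The formula is UNSAT (unsatisfiable).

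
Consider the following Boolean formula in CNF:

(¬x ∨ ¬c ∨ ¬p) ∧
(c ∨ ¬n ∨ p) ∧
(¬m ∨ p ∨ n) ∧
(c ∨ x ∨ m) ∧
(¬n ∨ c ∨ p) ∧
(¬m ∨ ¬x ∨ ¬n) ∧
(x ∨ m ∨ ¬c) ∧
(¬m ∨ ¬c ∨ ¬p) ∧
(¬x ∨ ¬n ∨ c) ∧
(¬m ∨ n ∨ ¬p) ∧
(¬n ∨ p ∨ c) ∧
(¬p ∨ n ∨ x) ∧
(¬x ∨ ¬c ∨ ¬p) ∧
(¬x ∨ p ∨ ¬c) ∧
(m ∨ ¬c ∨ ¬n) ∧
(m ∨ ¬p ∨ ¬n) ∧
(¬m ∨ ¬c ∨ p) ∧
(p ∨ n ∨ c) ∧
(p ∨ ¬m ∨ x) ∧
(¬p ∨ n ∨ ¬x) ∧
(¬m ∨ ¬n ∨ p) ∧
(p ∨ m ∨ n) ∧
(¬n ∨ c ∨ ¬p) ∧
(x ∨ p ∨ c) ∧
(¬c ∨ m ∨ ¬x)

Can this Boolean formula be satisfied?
No

No, the formula is not satisfiable.

No assignment of truth values to the variables can make all 25 clauses true simultaneously.

The formula is UNSAT (unsatisfiable).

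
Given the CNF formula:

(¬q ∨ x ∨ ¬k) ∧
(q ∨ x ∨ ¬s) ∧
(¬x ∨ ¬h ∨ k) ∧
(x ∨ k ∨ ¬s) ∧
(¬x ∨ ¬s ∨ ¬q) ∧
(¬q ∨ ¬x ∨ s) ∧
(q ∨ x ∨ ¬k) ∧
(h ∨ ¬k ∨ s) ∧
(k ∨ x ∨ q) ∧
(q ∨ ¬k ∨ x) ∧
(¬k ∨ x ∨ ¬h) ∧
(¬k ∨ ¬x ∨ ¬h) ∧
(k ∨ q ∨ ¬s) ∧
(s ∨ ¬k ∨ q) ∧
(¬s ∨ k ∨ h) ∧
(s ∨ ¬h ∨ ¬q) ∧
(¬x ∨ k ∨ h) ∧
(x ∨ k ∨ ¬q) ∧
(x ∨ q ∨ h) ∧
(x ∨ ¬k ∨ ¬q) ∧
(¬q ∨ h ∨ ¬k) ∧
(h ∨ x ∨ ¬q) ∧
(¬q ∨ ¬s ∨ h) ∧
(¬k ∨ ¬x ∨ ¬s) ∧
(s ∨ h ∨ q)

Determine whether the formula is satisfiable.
No

No, the formula is not satisfiable.

No assignment of truth values to the variables can make all 25 clauses true simultaneously.

The formula is UNSAT (unsatisfiable).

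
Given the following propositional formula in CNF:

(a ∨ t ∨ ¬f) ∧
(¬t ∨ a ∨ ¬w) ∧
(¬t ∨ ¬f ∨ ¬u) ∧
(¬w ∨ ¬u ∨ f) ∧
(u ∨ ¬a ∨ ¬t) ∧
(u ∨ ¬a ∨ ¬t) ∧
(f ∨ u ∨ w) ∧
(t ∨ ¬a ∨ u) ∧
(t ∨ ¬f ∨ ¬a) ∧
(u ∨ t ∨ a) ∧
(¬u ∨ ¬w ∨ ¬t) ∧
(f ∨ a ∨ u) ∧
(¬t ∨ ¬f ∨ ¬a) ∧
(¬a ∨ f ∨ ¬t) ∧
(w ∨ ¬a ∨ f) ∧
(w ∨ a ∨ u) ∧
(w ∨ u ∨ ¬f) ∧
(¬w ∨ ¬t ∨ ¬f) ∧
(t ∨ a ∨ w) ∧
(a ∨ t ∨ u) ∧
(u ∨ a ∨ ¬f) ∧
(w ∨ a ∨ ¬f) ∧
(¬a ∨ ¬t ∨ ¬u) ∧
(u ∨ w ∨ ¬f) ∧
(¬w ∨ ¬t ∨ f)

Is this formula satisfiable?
Yes

Yes, the formula is satisfiable.

One satisfying assignment is: w=False, t=True, u=True, f=False, a=False

Verification: With this assignment, all 25 clauses evaluate to true.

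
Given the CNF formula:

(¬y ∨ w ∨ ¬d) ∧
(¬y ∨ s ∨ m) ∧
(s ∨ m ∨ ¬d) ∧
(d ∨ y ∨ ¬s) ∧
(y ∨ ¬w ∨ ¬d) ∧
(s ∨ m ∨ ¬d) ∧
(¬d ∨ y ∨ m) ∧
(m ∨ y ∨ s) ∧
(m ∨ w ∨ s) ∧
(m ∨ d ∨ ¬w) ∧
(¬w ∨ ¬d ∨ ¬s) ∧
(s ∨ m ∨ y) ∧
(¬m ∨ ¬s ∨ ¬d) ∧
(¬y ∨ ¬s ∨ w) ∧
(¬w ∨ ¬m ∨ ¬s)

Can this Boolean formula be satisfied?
Yes

Yes, the formula is satisfiable.

One satisfying assignment is: d=False, s=False, w=False, y=False, m=True

Verification: With this assignment, all 15 clauses evaluate to true.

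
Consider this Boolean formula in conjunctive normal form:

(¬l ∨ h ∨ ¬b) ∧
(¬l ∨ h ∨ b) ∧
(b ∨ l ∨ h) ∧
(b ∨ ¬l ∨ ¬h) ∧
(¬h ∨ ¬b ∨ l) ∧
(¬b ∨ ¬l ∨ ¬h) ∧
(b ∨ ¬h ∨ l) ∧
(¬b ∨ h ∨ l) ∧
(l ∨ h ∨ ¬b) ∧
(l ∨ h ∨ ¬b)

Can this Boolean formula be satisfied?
No

No, the formula is not satisfiable.

No assignment of truth values to the variables can make all 10 clauses true simultaneously.

The formula is UNSAT (unsatisfiable).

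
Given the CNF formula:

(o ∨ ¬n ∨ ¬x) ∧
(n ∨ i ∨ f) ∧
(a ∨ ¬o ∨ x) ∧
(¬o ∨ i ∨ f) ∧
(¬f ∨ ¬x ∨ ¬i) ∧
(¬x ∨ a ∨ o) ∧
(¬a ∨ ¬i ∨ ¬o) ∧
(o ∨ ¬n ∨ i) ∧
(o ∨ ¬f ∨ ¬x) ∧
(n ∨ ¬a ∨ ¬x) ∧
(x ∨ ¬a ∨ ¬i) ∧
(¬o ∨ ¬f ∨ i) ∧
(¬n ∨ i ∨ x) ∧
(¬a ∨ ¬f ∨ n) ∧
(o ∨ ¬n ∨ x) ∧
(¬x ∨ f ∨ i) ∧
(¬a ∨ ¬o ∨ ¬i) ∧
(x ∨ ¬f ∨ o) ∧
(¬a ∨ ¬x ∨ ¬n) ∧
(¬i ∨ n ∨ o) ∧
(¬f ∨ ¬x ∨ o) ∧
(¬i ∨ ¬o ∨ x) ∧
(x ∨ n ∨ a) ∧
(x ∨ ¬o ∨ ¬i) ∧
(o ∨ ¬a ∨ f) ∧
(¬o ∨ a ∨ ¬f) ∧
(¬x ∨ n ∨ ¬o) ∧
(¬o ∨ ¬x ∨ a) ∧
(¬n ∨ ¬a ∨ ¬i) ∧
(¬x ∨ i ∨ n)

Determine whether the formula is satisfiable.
No

No, the formula is not satisfiable.

No assignment of truth values to the variables can make all 30 clauses true simultaneously.

The formula is UNSAT (unsatisfiable).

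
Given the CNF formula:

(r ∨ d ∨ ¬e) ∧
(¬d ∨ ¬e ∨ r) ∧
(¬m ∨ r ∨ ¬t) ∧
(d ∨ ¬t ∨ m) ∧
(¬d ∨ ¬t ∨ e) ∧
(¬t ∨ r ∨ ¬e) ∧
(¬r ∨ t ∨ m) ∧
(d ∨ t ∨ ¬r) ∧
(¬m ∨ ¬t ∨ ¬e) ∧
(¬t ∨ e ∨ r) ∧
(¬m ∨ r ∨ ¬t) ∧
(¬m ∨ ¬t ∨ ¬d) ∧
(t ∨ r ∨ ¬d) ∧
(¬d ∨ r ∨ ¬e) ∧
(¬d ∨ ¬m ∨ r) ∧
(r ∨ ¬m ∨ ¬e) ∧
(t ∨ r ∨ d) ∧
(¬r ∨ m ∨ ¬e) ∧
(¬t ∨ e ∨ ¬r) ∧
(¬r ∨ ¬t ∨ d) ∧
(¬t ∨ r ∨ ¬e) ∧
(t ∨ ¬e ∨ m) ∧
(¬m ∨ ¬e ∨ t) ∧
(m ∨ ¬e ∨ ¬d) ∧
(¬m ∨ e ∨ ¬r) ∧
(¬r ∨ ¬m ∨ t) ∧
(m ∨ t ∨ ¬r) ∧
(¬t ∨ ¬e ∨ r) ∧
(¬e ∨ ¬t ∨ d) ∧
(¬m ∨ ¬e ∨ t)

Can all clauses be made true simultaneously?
No

No, the formula is not satisfiable.

No assignment of truth values to the variables can make all 30 clauses true simultaneously.

The formula is UNSAT (unsatisfiable).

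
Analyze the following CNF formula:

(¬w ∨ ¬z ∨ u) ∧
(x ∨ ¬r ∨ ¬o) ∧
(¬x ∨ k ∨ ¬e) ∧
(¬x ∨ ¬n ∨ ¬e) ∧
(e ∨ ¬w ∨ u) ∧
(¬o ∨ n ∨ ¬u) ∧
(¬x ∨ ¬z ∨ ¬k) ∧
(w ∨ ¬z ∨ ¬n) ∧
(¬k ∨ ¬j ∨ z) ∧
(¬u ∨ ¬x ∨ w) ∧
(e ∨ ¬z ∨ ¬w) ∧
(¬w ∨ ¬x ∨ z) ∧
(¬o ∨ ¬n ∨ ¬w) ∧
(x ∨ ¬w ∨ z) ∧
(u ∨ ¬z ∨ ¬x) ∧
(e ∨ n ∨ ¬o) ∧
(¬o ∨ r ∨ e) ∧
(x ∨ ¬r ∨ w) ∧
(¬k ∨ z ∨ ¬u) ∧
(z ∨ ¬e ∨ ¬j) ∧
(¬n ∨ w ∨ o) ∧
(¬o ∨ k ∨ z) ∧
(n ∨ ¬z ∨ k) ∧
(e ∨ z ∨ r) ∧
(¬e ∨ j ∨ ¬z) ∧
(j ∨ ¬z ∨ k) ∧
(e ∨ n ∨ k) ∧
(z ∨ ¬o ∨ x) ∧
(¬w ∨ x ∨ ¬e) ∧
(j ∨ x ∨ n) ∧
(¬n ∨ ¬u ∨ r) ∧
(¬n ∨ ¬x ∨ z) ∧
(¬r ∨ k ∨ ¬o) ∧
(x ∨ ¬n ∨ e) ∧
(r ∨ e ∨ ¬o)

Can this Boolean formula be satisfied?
Yes

Yes, the formula is satisfiable.

One satisfying assignment is: n=False, r=False, x=False, w=False, u=False, k=True, o=False, j=True, z=True, e=False

Verification: With this assignment, all 35 clauses evaluate to true.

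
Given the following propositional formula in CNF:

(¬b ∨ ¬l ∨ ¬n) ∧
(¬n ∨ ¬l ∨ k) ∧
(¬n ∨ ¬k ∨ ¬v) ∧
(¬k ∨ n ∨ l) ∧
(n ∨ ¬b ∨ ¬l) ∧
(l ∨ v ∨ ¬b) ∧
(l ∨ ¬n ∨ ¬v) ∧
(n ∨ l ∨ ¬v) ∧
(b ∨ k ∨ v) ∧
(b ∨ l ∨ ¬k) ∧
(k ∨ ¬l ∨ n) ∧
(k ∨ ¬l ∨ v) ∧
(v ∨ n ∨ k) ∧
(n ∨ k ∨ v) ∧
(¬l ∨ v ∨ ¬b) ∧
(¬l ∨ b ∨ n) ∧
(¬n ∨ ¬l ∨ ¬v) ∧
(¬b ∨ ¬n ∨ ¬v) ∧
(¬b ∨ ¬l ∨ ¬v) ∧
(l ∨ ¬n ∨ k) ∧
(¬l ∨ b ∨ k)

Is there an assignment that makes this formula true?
Yes

Yes, the formula is satisfiable.

One satisfying assignment is: k=True, v=False, b=False, n=True, l=True

Verification: With this assignment, all 21 clauses evaluate to true.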